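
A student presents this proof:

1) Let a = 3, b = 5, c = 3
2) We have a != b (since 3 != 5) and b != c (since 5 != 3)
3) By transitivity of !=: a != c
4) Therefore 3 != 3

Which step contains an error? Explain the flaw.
Step 3: By transitivity of !=: a != c

Step 3 incorrectly applies transitivity to the '!=' relation. Transitivity states: if a R b and b R c, then a R c. However, '!=' is not transitive. Counterexample: 3 != 5 and 5 != 3, but 3 = 3 (both equal 3). Transitivity holds for relations like <, <=, =, but not for !=.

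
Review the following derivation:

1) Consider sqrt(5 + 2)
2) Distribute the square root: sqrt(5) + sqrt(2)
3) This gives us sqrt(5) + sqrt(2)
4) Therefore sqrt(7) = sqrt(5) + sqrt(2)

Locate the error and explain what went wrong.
Step 2: Distribute the square root: sqrt(5) + sqrt(2)

Step 2 incorrectly 'distributes' the square root over addition. The square root function does not distribute: sqrt(a + b) ≠ sqrt(a) + sqrt(b). In fact, sqrt(5 + 2) = sqrt(7) ≈ 2.6458, while sqrt(5) + sqrt(2) ≈ 3.6503.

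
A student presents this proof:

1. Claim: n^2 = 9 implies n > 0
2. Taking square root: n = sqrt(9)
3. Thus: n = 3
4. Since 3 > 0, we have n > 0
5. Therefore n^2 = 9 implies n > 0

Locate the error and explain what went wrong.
Step 2: Taking square root: n = sqrt(9)

Step 2 takes the square root and assumes the positive root only. The equation n^2 = 9 actually has two solutions: n = 3 and n = -3. The proof silently assumes n > 0 without justification, then uses this assumption to conclude n > 0, which is circular. The counterexample n = -3 shows the claim is false.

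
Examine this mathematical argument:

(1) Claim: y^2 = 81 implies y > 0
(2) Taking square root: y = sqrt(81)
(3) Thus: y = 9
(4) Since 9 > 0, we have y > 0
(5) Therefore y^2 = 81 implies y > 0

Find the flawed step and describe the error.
Step 2: Taking square root: y = sqrt(81)

Step 2 takes the square root and assumes the positive root only. The equation y^2 = 81 actually has two solutions: y = 9 and y = -9. The proof silently assumes y > 0 without justification, then uses this assumption to conclude y > 0, which is circular. The counterexample y = -9 shows the claim is false.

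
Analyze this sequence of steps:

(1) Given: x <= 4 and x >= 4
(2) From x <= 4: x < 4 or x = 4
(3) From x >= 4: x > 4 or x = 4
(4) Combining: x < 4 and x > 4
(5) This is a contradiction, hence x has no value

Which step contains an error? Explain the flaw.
Step 4: Combining: x < 4 and x > 4

Step 4 incorrectly combines the conditions. From x <= 4 and x >= 4, the intersection is x = 4. The error treats the 'or' cases as 'and' requirements. The correct conclusion is that x = 4 is the unique solution, not that no solution exists.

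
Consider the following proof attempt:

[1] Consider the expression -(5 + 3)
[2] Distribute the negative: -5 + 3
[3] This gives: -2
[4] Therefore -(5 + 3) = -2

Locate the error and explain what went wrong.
Step 2: Distribute the negative: -5 + 3

Step 2 incorrectly distributes the negative sign. The correct distribution is -(5 + 3) = -5 - 3 = -8. The negative must be applied to both terms, not just the first. The error treats -(5 + 3) as -5 + 3, which equals -2 instead of -8.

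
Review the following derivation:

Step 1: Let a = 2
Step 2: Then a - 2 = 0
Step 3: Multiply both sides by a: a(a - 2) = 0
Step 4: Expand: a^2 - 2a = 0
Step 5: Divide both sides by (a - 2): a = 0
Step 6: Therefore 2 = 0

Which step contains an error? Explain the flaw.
Step 5: Divide both sides by (a - 2): a = 0

Step 5 divides both sides by (a - 2). However, since a = 2, we have (a - 2) = 0. Division by zero is undefined, making this step invalid.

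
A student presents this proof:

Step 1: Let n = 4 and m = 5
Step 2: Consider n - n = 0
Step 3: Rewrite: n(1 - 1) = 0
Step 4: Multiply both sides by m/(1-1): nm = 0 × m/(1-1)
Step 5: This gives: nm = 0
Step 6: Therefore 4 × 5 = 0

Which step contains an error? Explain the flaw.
Step 4: Multiply both sides by m/(1-1): nm = 0 × m/(1-1)

Step 4 multiplies both sides by m/(1-1). However, 1-1 = 0, so this is multiplication by m/0, which is undefined. We cannot multiply by an undefined expression.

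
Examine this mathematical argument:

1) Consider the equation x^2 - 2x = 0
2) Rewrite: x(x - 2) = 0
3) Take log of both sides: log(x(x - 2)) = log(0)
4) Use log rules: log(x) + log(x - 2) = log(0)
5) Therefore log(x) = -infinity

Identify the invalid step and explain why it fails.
Step 3: Take log of both sides: log(x(x - 2)) = log(0)

Step 3 takes the logarithm of both sides, resulting in log(0) on the right side. The logarithm is only defined for positive numbers; log(0) is undefined (approaches negative infinity). This operation is invalid.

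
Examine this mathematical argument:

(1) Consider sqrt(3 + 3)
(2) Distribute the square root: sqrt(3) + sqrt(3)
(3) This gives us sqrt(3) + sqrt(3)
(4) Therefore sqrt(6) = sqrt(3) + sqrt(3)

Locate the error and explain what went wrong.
Step 2: Distribute the square root: sqrt(3) + sqrt(3)

Step 2 incorrectly 'distributes' the square root over addition. The square root function does not distribute: sqrt(a + b) ≠ sqrt(a) + sqrt(b). In fact, sqrt(3 + 3) = sqrt(6) ≈ 2.4495, while sqrt(3) + sqrt(3) ≈ 3.4641.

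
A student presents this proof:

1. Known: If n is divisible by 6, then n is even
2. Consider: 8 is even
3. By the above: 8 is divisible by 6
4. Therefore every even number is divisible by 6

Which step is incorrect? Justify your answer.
Step 3: By the above: 8 is divisible by 6

Step 3 commits the fallacy of affirming the consequent. The known fact 'divisible by 6 → even' does NOT imply 'even → divisible by 6'. That would be the converse, which is false. For example, 8 is even but 8 ÷ 6 = 1.33, which is not an integer.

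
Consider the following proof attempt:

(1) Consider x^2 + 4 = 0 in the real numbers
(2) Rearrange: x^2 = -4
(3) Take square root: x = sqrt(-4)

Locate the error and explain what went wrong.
Step 3: Take square root: x = sqrt(-4)

Step 3 takes the square root of -4, which is negative. In the real number system, the square root of a negative number is undefined. The equation x^2 + 4 = 0 has no real solutions. Square roots of negative numbers only exist in the complex numbers.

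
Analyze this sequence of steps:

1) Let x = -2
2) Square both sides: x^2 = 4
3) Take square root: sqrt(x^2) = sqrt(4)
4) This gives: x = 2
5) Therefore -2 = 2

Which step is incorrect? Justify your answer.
Step 4: This gives: x = 2

Step 4 incorrectly states that sqrt(x^2) = x. The correct identity is sqrt(x^2) = |x|. Since x = -2 < 0, we have sqrt(x^2) = |-2| = 2, not x = -2.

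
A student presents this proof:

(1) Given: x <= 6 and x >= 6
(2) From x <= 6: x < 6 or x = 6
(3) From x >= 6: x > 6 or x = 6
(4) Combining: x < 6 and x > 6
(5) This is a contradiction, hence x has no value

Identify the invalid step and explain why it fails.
Step 4: Combining: x < 6 and x > 6

Step 4 incorrectly combines the conditions. From x <= 6 and x >= 6, the intersection is x = 6. The error treats the 'or' cases as 'and' requirements. The correct conclusion is that x = 6 is the unique solution, not that no solution exists.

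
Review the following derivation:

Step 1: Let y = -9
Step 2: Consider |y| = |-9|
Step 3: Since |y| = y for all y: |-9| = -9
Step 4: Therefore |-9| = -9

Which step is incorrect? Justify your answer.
Step 3: Since |y| = y for all y: |-9| = -9

Step 3 incorrectly states that |y| = y for all y. The correct definition is |y| = y when y >= 0, and |y| = -y when y < 0. Since -9 < 0, we have |-9| = -(-9) = 9, not -9.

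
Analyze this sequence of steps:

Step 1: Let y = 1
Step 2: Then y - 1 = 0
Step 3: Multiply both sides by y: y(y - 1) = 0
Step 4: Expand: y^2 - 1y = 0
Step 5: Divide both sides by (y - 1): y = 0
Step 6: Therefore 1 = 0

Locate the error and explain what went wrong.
Step 5: Divide both sides by (y - 1): y = 0

Step 5 divides both sides by (y - 1). However, since y = 1, we have (y - 1) = 0. Division by zero is undefined, making this step invalid.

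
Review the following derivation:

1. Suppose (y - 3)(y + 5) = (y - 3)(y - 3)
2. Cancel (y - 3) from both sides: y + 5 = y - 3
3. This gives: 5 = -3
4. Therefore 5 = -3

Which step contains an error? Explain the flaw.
Step 2: Cancel (y - 3) from both sides: y + 5 = y - 3

Step 2 cancels (y - 3) from both sides. This is only valid if (y - 3) ≠ 0, i.e., y ≠ 3. When y = 3, both sides equal zero regardless of the other factors. The correct approach requires considering y = 3 as a separate case.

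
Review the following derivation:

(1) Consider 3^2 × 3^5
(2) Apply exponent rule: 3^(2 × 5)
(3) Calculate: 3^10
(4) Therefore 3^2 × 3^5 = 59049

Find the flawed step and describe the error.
Step 2: Apply exponent rule: 3^(2 × 5)

Step 2 incorrectly states that a^b × a^c = a^(b×c). The correct rule is a^b × a^c = a^(b+c). The actual value is 3^2 × 3^5 = 3^7 = 2187, not 3^10 = 59049.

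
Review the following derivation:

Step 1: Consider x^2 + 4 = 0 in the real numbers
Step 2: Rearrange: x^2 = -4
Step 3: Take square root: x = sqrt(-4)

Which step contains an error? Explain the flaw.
Step 3: Take square root: x = sqrt(-4)

Step 3 takes the square root of -4, which is negative. In the real number system, the square root of a negative number is undefined. The equation x^2 + 4 = 0 has no real solutions. Square roots of negative numbers only exist in the complex numbers.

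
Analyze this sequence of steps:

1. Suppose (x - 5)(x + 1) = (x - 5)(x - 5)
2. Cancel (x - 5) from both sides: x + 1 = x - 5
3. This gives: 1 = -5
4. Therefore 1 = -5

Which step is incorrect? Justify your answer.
Step 2: Cancel (x - 5) from both sides: x + 1 = x - 5

Step 2 cancels (x - 5) from both sides. This is only valid if (x - 5) ≠ 0, i.e., x ≠ 5. When x = 5, both sides equal zero regardless of the other factors. The correct approach requires considering x = 5 as a separate case.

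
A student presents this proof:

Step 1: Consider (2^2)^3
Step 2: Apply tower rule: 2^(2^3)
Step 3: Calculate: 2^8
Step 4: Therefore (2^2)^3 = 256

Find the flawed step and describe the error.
Step 2: Apply tower rule: 2^(2^3)

Step 2 incorrectly states that (a^b)^c = a^(b^c). The correct rule is (a^b)^c = a^(b×c). The actual value is (2^2)^3 = 2^6 = 64, not 2^8 = 256.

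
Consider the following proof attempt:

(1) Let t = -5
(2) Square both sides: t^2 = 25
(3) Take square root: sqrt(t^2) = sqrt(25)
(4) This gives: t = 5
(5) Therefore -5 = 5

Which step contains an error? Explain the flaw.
Step 4: This gives: t = 5

Step 4 incorrectly states that sqrt(t^2) = t. The correct identity is sqrt(t^2) = |t|. Since t = -5 < 0, we have sqrt(t^2) = |-5| = 5, not t = -5.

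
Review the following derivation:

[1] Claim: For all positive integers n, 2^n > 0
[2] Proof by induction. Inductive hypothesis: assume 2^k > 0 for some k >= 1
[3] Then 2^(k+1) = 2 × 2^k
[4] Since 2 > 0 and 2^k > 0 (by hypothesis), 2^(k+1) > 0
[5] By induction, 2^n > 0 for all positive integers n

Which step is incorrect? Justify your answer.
Step 5: By induction, 2^n > 0 for all positive integers n

Step 5 concludes the proof by induction, but no base case was ever established. A valid induction proof requires: (1) a base case proving 2^1 > 0, and (2) an inductive step showing IF 2^k > 0 THEN 2^(k+1) > 0. Steps 2-4 correctly establish the inductive step, but without the base case the conclusion in step 5 does not follow.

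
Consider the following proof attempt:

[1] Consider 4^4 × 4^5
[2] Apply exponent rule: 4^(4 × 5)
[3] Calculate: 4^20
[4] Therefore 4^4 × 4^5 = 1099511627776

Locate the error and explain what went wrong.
Step 2: Apply exponent rule: 4^(4 × 5)

Step 2 incorrectly states that a^b × a^c = a^(b×c). The correct rule is a^b × a^c = a^(b+c). The actual value is 4^4 × 4^5 = 4^9 = 262144, not 4^20 = 1099511627776.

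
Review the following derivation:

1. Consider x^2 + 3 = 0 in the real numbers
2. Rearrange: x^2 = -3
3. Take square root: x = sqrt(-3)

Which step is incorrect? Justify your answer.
Step 3: Take square root: x = sqrt(-3)

Step 3 takes the square root of -3, which is negative. In the real number system, the square root of a negative number is undefined. The equation x^2 + 3 = 0 has no real solutions. Square roots of negative numbers only exist in the complex numbers.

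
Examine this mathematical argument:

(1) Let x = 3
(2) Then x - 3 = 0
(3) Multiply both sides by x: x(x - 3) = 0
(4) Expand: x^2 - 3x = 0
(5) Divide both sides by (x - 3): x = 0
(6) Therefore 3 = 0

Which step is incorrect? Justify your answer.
Step 5: Divide both sides by (x - 3): x = 0

Step 5 divides both sides by (x - 3). However, since x = 3, we have (x - 3) = 0. Division by zero is undefined, making this step invalid.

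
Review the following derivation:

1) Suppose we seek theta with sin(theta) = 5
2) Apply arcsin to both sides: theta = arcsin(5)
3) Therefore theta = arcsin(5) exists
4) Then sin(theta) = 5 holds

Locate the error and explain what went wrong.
Step 2: Apply arcsin to both sides: theta = arcsin(5)

Step 2 applies arcsin to 5. However, arcsin(x) is only defined for x in [-1, 1] because sin(theta) can only produce values in that range. Since |5| > 1, arcsin(5) is undefined. There is no angle whose sine equals 5.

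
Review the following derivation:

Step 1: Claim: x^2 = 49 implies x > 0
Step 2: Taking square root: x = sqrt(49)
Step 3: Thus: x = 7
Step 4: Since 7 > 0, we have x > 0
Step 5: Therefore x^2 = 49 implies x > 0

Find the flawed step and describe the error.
Step 2: Taking square root: x = sqrt(49)

Step 2 takes the square root and assumes the positive root only. The equation x^2 = 49 actually has two solutions: x = 7 and x = -7. The proof silently assumes x > 0 without justification, then uses this assumption to conclude x > 0, which is circular. The counterexample x = -7 shows the claim is false.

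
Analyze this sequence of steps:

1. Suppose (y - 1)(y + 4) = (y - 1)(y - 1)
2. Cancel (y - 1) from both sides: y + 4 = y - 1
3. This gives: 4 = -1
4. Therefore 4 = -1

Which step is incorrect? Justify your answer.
Step 2: Cancel (y - 1) from both sides: y + 4 = y - 1

Step 2 cancels (y - 1) from both sides. This is only valid if (y - 1) ≠ 0, i.e., y ≠ 1. When y = 1, both sides equal zero regardless of the other factors. The correct approach requires considering y = 1 as a separate case.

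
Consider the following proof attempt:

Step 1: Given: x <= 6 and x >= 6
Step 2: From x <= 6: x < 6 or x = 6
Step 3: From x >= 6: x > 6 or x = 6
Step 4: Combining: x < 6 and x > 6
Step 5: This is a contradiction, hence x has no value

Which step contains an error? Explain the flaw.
Step 4: Combining: x < 6 and x > 6

Step 4 incorrectly combines the conditions. From x <= 6 and x >= 6, the intersection is x = 6. The error treats the 'or' cases as 'and' requirements. The correct conclusion is that x = 6 is the unique solution, not that no solution exists.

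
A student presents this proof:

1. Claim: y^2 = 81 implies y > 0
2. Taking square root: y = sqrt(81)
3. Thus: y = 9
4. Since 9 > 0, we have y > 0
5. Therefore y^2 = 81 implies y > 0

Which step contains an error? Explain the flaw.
Step 2: Taking square root: y = sqrt(81)

Step 2 takes the square root and assumes the positive root only. The equation y^2 = 81 actually has two solutions: y = 9 and y = -9. The proof silently assumes y > 0 without justification, then uses this assumption to conclude y > 0, which is circular. The counterexample y = -9 shows the claim is false.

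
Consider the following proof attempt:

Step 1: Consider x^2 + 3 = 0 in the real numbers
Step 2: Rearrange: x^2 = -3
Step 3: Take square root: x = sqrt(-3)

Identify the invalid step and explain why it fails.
Step 3: Take square root: x = sqrt(-3)

Step 3 takes the square root of -3, which is negative. In the real number system, the square root of a negative number is undefined. The equation x^2 + 3 = 0 has no real solutions. Square roots of negative numbers only exist in the complex numbers.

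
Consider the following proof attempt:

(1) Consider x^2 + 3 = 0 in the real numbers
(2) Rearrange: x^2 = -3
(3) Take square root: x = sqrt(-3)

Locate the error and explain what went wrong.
Step 3: Take square root: x = sqrt(-3)

Step 3 takes the square root of -3, which is negative. In the real number system, the square root of a negative number is undefined. The equation x^2 + 3 = 0 has no real solutions. Square roots of negative numbers only exist in the complex numbers.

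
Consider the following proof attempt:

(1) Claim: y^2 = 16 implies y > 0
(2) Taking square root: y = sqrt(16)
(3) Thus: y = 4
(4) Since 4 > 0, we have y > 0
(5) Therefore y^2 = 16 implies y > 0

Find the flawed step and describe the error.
Step 2: Taking square root: y = sqrt(16)

Step 2 takes the square root and assumes the positive root only. The equation y^2 = 16 actually has two solutions: y = 4 and y = -4. The proof silently assumes y > 0 without justification, then uses this assumption to conclude y > 0, which is circular. The counterexample y = -4 shows the claim is false.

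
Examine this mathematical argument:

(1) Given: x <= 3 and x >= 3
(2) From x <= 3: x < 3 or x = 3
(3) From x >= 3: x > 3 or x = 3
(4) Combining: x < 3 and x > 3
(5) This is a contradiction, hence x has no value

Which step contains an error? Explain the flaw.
Step 4: Combining: x < 3 and x > 3

Step 4 incorrectly combines the conditions. From x <= 3 and x >= 3, the intersection is x = 3. The error treats the 'or' cases as 'and' requirements. The correct conclusion is that x = 3 is the unique solution, not that no solution exists.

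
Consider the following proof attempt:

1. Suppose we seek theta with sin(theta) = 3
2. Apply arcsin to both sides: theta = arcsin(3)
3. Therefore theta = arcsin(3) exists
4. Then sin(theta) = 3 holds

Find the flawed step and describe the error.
Step 2: Apply arcsin to both sides: theta = arcsin(3)

Step 2 applies arcsin to 3. However, arcsin(x) is only defined for x in [-1, 1] because sin(theta) can only produce values in that range. Since |3| > 1, arcsin(3) is undefined. There is no angle whose sine equals 3.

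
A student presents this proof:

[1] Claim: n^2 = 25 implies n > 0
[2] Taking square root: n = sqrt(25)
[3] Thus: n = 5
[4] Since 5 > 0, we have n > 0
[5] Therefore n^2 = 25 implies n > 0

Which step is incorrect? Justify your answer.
Step 2: Taking square root: n = sqrt(25)

Step 2 takes the square root and assumes the positive root only. The equation n^2 = 25 actually has two solutions: n = 5 and n = -5. The proof silently assumes n > 0 without justification, then uses this assumption to conclude n > 0, which is circular. The counterexample n = -5 shows the claim is false.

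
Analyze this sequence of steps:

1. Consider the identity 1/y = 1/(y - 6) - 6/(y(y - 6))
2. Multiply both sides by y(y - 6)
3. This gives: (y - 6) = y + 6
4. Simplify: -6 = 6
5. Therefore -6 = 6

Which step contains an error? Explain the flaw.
Step 3: This gives: (y - 6) = y + 6

Step 3 makes a sign error when clearing denominators. Multiplying -6/(y(y - 6)) by y(y - 6) gives -6, not +6. The correct result is (y - 6) = y - 6, which is trivially true, not (y - 6) = y + 6. (Step 1 is a valid identity: 1/(y - 6) - 6/(y(y - 6)) = (y - 6)/(y(y - 6)) = 1/y.)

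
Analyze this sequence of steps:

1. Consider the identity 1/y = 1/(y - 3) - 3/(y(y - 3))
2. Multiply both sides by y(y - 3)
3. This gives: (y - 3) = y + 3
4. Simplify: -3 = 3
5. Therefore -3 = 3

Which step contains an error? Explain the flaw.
Step 3: This gives: (y - 3) = y + 3

Step 3 makes a sign error when clearing denominators. Multiplying -3/(y(y - 3)) by y(y - 3) gives -3, not +3. The correct result is (y - 3) = y - 3, which is trivially true, not (y - 3) = y + 3. (Step 1 is a valid identity: 1/(y - 3) - 3/(y(y - 3)) = (y - 3)/(y(y - 3)) = 1/y.)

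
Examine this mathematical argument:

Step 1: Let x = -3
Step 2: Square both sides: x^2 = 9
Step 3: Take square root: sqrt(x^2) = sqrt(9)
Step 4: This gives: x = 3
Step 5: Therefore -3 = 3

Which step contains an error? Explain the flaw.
Step 4: This gives: x = 3

Step 4 incorrectly states that sqrt(x^2) = x. The correct identity is sqrt(x^2) = |x|. Since x = -3 < 0, we have sqrt(x^2) = |-3| = 3, not x = -3.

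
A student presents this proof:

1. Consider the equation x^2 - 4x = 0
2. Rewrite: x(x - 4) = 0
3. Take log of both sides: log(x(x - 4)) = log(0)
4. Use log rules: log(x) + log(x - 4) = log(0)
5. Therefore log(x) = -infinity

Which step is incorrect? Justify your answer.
Step 3: Take log of both sides: log(x(x - 4)) = log(0)

Step 3 takes the logarithm of both sides, resulting in log(0) on the right side. The logarithm is only defined for positive numbers; log(0) is undefined (approaches negative infinity). This operation is invalid.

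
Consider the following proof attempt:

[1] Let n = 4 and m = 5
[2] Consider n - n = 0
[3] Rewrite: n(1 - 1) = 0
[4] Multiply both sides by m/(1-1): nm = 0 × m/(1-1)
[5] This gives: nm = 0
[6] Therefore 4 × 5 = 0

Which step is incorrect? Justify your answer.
Step 4: Multiply both sides by m/(1-1): nm = 0 × m/(1-1)

Step 4 multiplies both sides by m/(1-1). However, 1-1 = 0, so this is multiplication by m/0, which is undefined. We cannot multiply by an undefined expression.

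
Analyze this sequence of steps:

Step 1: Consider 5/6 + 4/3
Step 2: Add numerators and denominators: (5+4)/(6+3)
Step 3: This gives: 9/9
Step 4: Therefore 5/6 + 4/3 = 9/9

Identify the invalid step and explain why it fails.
Step 2: Add numerators and denominators: (5+4)/(6+3)

Step 2 incorrectly adds fractions by separately adding numerators and denominators. This is wrong. The correct method requires a common denominator: 5/6 + 4/3 = (5×3 + 4×6)/(6×3) = 39/18 = 13/6. The method used gives 9/9, which is different.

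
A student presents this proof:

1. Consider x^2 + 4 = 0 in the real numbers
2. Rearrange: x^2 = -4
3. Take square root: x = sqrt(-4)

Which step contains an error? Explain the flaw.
Step 3: Take square root: x = sqrt(-4)

Step 3 takes the square root of -4, which is negative. In the real number system, the square root of a negative number is undefined. The equation x^2 + 4 = 0 has no real solutions. Square roots of negative numbers only exist in the complex numbers.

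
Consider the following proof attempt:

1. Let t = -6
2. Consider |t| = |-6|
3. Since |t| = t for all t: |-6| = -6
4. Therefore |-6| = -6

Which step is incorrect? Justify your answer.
Step 3: Since |t| = t for all t: |-6| = -6

Step 3 incorrectly states that |t| = t for all t. The correct definition is |t| = t when t >= 0, and |t| = -t when t < 0. Since -6 < 0, we have |-6| = -(-6) = 6, not -6.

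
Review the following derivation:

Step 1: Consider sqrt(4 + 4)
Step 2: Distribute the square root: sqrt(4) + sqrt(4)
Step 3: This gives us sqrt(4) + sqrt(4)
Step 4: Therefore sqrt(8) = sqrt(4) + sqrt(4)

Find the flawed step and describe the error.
Step 2: Distribute the square root: sqrt(4) + sqrt(4)

Step 2 incorrectly 'distributes' the square root over addition. The square root function does not distribute: sqrt(a + b) ≠ sqrt(a) + sqrt(b). In fact, sqrt(4 + 4) = sqrt(8) ≈ 2.8284, while sqrt(4) + sqrt(4) ≈ 4.0000.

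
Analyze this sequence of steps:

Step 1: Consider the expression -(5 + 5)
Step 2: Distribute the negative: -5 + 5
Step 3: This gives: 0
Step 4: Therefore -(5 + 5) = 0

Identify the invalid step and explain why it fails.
Step 2: Distribute the negative: -5 + 5

Step 2 incorrectly distributes the negative sign. The correct distribution is -(5 + 5) = -5 - 5 = -10. The negative must be applied to both terms, not just the first. The error treats -(5 + 5) as -5 + 5, which equals 0 instead of -10.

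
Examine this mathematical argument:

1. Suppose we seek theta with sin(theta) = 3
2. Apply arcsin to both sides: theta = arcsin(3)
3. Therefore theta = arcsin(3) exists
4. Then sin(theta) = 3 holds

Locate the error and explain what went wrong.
Step 2: Apply arcsin to both sides: theta = arcsin(3)

Step 2 applies arcsin to 3. However, arcsin(x) is only defined for x in [-1, 1] because sin(theta) can only produce values in that range. Since |3| > 1, arcsin(3) is undefined. There is no angle whose sine equals 3.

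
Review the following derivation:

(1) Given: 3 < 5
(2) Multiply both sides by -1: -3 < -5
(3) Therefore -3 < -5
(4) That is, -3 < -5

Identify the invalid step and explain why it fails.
Step 2: Multiply both sides by -1: -3 < -5

Step 2 multiplies both sides by -1 but fails to reverse the inequality sign. When multiplying (or dividing) an inequality by a negative number, the direction must be reversed. Since 3 < 5, we should get -3 > -5, i.e., -3 > -5.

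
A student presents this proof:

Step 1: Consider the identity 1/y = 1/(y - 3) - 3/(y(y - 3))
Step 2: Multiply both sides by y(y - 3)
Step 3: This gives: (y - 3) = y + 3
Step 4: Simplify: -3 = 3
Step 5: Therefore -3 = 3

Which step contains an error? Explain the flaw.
Step 3: This gives: (y - 3) = y + 3

Step 3 makes a sign error when clearing denominators. Multiplying -3/(y(y - 3)) by y(y - 3) gives -3, not +3. The correct result is (y - 3) = y - 3, which is trivially true, not (y - 3) = y + 3. (Step 1 is a valid identity: 1/(y - 3) - 3/(y(y - 3)) = (y - 3)/(y(y - 3)) = 1/y.)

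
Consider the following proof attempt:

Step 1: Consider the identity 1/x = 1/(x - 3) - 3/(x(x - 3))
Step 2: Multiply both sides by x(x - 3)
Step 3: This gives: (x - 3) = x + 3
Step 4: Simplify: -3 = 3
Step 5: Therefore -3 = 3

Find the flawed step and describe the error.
Step 3: This gives: (x - 3) = x + 3

Step 3 makes a sign error when clearing denominators. Multiplying -3/(x(x - 3)) by x(x - 3) gives -3, not +3. The correct result is (x - 3) = x - 3, which is trivially true, not (x - 3) = x + 3. (Step 1 is a valid identity: 1/(x - 3) - 3/(x(x - 3)) = (x - 3)/(x(x - 3)) = 1/x.)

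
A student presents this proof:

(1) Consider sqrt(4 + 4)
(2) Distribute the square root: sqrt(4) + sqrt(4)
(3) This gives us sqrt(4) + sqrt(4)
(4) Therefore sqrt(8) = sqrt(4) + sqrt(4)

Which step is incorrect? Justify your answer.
Step 2: Distribute the square root: sqrt(4) + sqrt(4)

Step 2 incorrectly 'distributes' the square root over addition. The square root function does not distribute: sqrt(a + b) ≠ sqrt(a) + sqrt(b). In fact, sqrt(4 + 4) = sqrt(8) ≈ 2.8284, while sqrt(4) + sqrt(4) ≈ 4.0000.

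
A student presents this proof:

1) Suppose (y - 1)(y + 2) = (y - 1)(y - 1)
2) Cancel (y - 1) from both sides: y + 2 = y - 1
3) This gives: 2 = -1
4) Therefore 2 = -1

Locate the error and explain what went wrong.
Step 2: Cancel (y - 1) from both sides: y + 2 = y - 1

Step 2 cancels (y - 1) from both sides. This is only valid if (y - 1) ≠ 0, i.e., y ≠ 1. When y = 1, both sides equal zero regardless of the other factors. The correct approach requires considering y = 1 as a separate case.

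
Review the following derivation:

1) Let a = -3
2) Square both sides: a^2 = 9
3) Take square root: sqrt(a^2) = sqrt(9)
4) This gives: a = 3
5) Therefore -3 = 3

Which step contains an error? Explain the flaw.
Step 4: This gives: a = 3

Step 4 incorrectly states that sqrt(a^2) = a. The correct identity is sqrt(a^2) = |a|. Since a = -3 < 0, we have sqrt(a^2) = |-3| = 3, not a = -3.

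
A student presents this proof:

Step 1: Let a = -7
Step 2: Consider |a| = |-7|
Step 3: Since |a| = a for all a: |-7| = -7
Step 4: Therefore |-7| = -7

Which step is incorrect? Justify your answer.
Step 3: Since |a| = a for all a: |-7| = -7

Step 3 incorrectly states that |a| = a for all a. The correct definition is |a| = a when a >= 0, and |a| = -a when a < 0. Since -7 < 0, we have |-7| = -(-7) = 7, not -7.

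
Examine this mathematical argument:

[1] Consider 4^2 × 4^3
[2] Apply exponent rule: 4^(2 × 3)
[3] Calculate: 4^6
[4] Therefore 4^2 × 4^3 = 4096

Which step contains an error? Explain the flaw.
Step 2: Apply exponent rule: 4^(2 × 3)

Step 2 incorrectly states that a^b × a^c = a^(b×c). The correct rule is a^b × a^c = a^(b+c). The actual value is 4^2 × 4^3 = 4^5 = 1024, not 4^6 = 4096.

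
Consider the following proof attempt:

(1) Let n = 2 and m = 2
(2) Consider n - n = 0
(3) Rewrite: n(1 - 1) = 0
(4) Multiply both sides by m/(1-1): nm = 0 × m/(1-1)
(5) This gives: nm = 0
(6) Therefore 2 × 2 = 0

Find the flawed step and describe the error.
Step 4: Multiply both sides by m/(1-1): nm = 0 × m/(1-1)

Step 4 multiplies both sides by m/(1-1). However, 1-1 = 0, so this is multiplication by m/0, which is undefined. We cannot multiply by an undefined expression.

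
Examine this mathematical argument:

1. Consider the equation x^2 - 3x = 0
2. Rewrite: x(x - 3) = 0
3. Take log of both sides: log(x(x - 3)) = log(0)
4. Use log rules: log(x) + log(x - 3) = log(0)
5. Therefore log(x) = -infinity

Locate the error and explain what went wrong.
Step 3: Take log of both sides: log(x(x - 3)) = log(0)

Step 3 takes the logarithm of both sides, resulting in log(0) on the right side. The logarithm is only defined for positive numbers; log(0) is undefined (approaches negative infinity). This operation is invalid.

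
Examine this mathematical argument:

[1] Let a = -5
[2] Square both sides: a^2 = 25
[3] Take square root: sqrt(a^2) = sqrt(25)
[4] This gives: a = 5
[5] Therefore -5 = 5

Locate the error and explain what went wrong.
Step 4: This gives: a = 5

Step 4 incorrectly states that sqrt(a^2) = a. The correct identity is sqrt(a^2) = |a|. Since a = -5 < 0, we have sqrt(a^2) = |-5| = 5, not a = -5.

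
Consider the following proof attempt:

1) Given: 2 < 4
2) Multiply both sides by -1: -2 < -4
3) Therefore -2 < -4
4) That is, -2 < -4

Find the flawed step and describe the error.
Step 2: Multiply both sides by -1: -2 < -4

Step 2 multiplies both sides by -1 but fails to reverse the inequality sign. When multiplying (or dividing) an inequality by a negative number, the direction must be reversed. Since 2 < 4, we should get -2 > -4, i.e., -2 > -4.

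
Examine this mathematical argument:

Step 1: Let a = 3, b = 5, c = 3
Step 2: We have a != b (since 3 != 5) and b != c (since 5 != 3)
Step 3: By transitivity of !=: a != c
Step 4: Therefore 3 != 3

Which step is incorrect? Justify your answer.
Step 3: By transitivity of !=: a != c

Step 3 incorrectly applies transitivity to the '!=' relation. Transitivity states: if a R b and b R c, then a R c. However, '!=' is not transitive. Counterexample: 3 != 5 and 5 != 3, but 3 = 3 (both equal 3). Transitivity holds for relations like <, <=, =, but not for !=.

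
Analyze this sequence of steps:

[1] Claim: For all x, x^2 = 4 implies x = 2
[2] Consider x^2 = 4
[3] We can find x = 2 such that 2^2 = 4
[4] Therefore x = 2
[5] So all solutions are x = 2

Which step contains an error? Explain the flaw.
Step 4: Therefore x = 2

Step 4 incorrectly concludes that x = 2 is the only solution. The proof shows that x = 2 is A solution (existence), but does not show it is the ONLY solution (uniqueness). In fact, x = -2 is also a solution since (-2)^2 = 4. Finding one solution doesn't prove there are no others.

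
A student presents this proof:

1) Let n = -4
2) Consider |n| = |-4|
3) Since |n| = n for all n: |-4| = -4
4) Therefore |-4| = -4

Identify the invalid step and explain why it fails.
Step 3: Since |n| = n for all n: |-4| = -4

Step 3 incorrectly states that |n| = n for all n. The correct definition is |n| = n when n >= 0, and |n| = -n when n < 0. Since -4 < 0, we have |-4| = -(-4) = 4, not -4.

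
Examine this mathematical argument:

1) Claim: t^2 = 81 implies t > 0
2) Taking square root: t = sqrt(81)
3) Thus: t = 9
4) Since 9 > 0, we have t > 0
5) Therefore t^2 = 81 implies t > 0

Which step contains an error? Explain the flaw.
Step 2: Taking square root: t = sqrt(81)

Step 2 takes the square root and assumes the positive root only. The equation t^2 = 81 actually has two solutions: t = 9 and t = -9. The proof silently assumes t > 0 without justification, then uses this assumption to conclude t > 0, which is circular. The counterexample t = -9 shows the claim is false.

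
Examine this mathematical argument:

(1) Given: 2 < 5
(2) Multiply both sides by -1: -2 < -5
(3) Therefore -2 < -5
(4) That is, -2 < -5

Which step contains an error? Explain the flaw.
Step 2: Multiply both sides by -1: -2 < -5

Step 2 multiplies both sides by -1 but fails to reverse the inequality sign. When multiplying (or dividing) an inequality by a negative number, the direction must be reversed. Since 2 < 5, we should get -2 > -5, i.e., -2 > -5.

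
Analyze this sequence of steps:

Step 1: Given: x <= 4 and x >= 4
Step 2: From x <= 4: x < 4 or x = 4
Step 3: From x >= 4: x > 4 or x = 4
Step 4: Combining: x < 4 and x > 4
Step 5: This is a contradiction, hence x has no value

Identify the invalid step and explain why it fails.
Step 4: Combining: x < 4 and x > 4

Step 4 incorrectly combines the conditions. From x <= 4 and x >= 4, the intersection is x = 4. The error treats the 'or' cases as 'and' requirements. The correct conclusion is that x = 4 is the unique solution, not that no solution exists.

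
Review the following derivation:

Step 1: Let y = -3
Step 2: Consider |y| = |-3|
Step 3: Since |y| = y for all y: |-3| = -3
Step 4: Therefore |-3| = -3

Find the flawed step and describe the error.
Step 3: Since |y| = y for all y: |-3| = -3

Step 3 incorrectly states that |y| = y for all y. The correct definition is |y| = y when y >= 0, and |y| = -y when y < 0. Since -3 < 0, we have |-3| = -(-3) = 3, not -3.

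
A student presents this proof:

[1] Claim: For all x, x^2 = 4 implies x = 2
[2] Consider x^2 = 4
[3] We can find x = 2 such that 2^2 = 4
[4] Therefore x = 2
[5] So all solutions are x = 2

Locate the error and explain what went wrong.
Step 4: Therefore x = 2

Step 4 incorrectly concludes that x = 2 is the only solution. The proof shows that x = 2 is A solution (existence), but does not show it is the ONLY solution (uniqueness). In fact, x = -2 is also a solution since (-2)^2 = 4. Finding one solution doesn't prove there are no others.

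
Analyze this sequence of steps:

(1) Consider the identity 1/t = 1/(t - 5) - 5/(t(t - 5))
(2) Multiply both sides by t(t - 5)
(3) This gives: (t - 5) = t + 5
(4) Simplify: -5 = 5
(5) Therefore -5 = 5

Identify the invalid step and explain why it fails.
Step 3: This gives: (t - 5) = t + 5

Step 3 makes a sign error when clearing denominators. Multiplying -5/(t(t - 5)) by t(t - 5) gives -5, not +5. The correct result is (t - 5) = t - 5, which is trivially true, not (t - 5) = t + 5. (Step 1 is a valid identity: 1/(t - 5) - 5/(t(t - 5)) = (t - 5)/(t(t - 5)) = 1/t.)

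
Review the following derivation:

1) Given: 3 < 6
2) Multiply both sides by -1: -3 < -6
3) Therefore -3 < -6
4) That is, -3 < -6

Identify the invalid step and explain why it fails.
Step 2: Multiply both sides by -1: -3 < -6

Step 2 multiplies both sides by -1 but fails to reverse the inequality sign. When multiplying (or dividing) an inequality by a negative number, the direction must be reversed. Since 3 < 6, we should get -3 > -6, i.e., -3 > -6.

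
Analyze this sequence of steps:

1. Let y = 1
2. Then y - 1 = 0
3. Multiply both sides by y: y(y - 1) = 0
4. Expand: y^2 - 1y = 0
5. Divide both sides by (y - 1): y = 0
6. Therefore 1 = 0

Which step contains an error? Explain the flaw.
Step 5: Divide both sides by (y - 1): y = 0

Step 5 divides both sides by (y - 1). However, since y = 1, we have (y - 1) = 0. Division by zero is undefined, making this step invalid.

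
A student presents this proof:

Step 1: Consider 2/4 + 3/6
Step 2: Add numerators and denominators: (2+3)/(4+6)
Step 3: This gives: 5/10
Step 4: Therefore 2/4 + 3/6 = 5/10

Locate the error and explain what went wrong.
Step 2: Add numerators and denominators: (2+3)/(4+6)

Step 2 incorrectly adds fractions by separately adding numerators and denominators. This is wrong. The correct method requires a common denominator: 2/4 + 3/6 = (2×6 + 3×4)/(4×6) = 24/24 = 1. The method used gives 5/10, which is different.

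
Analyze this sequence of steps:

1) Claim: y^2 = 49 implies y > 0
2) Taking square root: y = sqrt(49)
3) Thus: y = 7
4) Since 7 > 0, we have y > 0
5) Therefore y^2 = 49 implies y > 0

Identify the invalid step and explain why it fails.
Step 2: Taking square root: y = sqrt(49)

Step 2 takes the square root and assumes the positive root only. The equation y^2 = 49 actually has two solutions: y = 7 and y = -7. The proof silently assumes y > 0 without justification, then uses this assumption to conclude y > 0, which is circular. The counterexample y = -7 shows the claim is false.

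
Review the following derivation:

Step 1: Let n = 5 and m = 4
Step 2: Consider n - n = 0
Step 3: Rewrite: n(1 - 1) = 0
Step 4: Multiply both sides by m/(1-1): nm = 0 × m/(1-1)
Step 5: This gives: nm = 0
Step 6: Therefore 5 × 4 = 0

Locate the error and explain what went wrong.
Step 4: Multiply both sides by m/(1-1): nm = 0 × m/(1-1)

Step 4 multiplies both sides by m/(1-1). However, 1-1 = 0, so this is multiplication by m/0, which is undefined. We cannot multiply by an undefined expression.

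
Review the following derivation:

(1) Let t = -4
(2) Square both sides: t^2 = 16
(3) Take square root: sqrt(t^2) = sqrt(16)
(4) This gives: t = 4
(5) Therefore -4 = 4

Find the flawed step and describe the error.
Step 4: This gives: t = 4

Step 4 incorrectly states that sqrt(t^2) = t. The correct identity is sqrt(t^2) = |t|. Since t = -4 < 0, we have sqrt(t^2) = |-4| = 4, not t = -4.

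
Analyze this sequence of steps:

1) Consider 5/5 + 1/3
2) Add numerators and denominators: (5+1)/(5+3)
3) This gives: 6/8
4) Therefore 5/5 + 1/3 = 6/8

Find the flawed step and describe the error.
Step 2: Add numerators and denominators: (5+1)/(5+3)

Step 2 incorrectly adds fractions by separately adding numerators and denominators. This is wrong. The correct method requires a common denominator: 5/5 + 1/3 = (5×3 + 1×5)/(5×3) = 20/15 = 4/3. The method used gives 6/8, which is different.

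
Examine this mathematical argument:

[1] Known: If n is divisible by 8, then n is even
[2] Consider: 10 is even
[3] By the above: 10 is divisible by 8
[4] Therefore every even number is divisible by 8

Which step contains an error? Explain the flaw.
Step 3: By the above: 10 is divisible by 8

Step 3 commits the fallacy of affirming the consequent. The known fact 'divisible by 8 → even' does NOT imply 'even → divisible by 8'. That would be the converse, which is false. For example, 10 is even but 10 ÷ 8 = 1.25, which is not an integer.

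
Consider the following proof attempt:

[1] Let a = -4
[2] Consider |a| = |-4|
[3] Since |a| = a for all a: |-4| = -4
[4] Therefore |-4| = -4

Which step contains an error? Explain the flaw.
Step 3: Since |a| = a for all a: |-4| = -4

Step 3 incorrectly states that |a| = a for all a. The correct definition is |a| = a when a >= 0, and |a| = -a when a < 0. Since -4 < 0, we have |-4| = -(-4) = 4, not -4.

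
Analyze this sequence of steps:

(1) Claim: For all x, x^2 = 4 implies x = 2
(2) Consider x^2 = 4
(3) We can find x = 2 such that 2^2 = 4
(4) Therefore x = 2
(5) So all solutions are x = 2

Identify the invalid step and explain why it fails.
Step 4: Therefore x = 2

Step 4 incorrectly concludes that x = 2 is the only solution. The proof shows that x = 2 is A solution (existence), but does not show it is the ONLY solution (uniqueness). In fact, x = -2 is also a solution since (-2)^2 = 4. Finding one solution doesn't prove there are no others.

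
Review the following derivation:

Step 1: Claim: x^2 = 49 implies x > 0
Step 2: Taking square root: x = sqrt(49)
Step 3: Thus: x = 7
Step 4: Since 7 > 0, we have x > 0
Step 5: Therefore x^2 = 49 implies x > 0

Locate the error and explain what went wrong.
Step 2: Taking square root: x = sqrt(49)

Step 2 takes the square root and assumes the positive root only. The equation x^2 = 49 actually has two solutions: x = 7 and x = -7. The proof silently assumes x > 0 without justification, then uses this assumption to conclude x > 0, which is circular. The counterexample x = -7 shows the claim is false.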